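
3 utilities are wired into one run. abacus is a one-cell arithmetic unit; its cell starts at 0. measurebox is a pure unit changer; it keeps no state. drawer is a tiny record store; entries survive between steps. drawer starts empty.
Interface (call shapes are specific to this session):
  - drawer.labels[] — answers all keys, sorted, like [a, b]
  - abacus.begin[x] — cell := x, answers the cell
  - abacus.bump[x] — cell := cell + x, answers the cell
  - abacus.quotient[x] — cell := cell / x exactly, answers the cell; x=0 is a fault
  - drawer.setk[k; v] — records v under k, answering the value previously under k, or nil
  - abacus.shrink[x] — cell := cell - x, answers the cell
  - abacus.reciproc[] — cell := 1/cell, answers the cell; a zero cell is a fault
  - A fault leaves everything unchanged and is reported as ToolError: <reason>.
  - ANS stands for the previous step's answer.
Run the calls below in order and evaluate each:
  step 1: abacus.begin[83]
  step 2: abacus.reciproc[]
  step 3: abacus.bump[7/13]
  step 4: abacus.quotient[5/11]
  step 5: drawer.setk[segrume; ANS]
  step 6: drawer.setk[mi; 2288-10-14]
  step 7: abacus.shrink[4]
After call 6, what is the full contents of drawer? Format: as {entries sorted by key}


Answer: {mi=2288-10-14, segrume=6534/5395}

Derivation:
// 1. abacus.begin(x='83') == 83
// 2. abacus.reciproc() == 1/83
// 3. abacus.bump(x='7/13') == 594/1079
// 4. abacus.quotient(x='5/11') == 6534/5395
// 5. drawer.setk(k='segrume', v='ANS') == nil
// 6. drawer.setk(k='mi', v='2288-10-14') == nil
// 7. abacus.shrink(x='4') == -15046/5395


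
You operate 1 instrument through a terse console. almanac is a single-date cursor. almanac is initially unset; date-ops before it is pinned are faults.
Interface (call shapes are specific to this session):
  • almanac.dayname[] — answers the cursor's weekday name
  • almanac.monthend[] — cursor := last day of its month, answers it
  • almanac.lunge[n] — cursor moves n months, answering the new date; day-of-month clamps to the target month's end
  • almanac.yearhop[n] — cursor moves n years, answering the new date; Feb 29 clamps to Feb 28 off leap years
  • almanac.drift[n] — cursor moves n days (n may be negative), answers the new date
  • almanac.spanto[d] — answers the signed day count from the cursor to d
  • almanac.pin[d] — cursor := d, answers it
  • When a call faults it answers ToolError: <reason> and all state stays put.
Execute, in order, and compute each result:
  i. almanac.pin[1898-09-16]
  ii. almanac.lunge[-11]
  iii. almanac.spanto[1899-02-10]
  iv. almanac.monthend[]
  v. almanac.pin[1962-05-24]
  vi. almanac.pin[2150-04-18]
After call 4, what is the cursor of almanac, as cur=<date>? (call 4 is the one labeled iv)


% almanac.pin(d='1898-09-16') : 1898-09-16
% almanac.lunge(n='-11') : 1897-10-16
% almanac.spanto(d='1899-02-10') : 482
% almanac.monthend() : 1897-10-31
% almanac.pin(d='1962-05-24') : 1962-05-24
% almanac.pin(d='2150-04-18') : 2150-04-18

Answer: cur=1897-10-31


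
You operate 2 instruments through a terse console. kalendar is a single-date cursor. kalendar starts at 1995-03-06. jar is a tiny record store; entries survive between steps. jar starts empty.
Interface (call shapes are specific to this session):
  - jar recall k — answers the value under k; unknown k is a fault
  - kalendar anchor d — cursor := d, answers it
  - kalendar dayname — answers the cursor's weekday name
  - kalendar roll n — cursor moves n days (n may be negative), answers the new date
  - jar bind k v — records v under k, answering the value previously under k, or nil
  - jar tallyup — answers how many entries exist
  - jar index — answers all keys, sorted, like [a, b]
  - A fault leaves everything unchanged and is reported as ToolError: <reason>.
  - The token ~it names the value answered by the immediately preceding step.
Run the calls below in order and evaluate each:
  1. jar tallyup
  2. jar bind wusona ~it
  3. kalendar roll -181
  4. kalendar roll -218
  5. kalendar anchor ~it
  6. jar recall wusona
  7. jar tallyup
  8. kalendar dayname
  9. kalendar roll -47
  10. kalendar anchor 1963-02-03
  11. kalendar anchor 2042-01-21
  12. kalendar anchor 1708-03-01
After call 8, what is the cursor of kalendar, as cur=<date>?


-- jar tallyup() ~> 0
-- jar bind(k→wusona, v→~it) ~> nil
-- kalendar roll(n→-181) ~> 1994-09-06
-- kalendar roll(n→-218) ~> 1994-01-31
-- kalendar anchor(d→~it) ~> 1994-01-31
-- jar recall(k→wusona) ~> 0
-- jar tallyup() ~> 1
-- kalendar dayname() ~> Monday
-- kalendar roll(n→-47) ~> 1993-12-15
-- kalendar anchor(d→1963-02-03) ~> 1963-02-03
-- kalendar anchor(d→2042-01-21) ~> 2042-01-21
-- kalendar anchor(d→1708-03-01) ~> 1708-03-01

Answer: cur=1994-01-31


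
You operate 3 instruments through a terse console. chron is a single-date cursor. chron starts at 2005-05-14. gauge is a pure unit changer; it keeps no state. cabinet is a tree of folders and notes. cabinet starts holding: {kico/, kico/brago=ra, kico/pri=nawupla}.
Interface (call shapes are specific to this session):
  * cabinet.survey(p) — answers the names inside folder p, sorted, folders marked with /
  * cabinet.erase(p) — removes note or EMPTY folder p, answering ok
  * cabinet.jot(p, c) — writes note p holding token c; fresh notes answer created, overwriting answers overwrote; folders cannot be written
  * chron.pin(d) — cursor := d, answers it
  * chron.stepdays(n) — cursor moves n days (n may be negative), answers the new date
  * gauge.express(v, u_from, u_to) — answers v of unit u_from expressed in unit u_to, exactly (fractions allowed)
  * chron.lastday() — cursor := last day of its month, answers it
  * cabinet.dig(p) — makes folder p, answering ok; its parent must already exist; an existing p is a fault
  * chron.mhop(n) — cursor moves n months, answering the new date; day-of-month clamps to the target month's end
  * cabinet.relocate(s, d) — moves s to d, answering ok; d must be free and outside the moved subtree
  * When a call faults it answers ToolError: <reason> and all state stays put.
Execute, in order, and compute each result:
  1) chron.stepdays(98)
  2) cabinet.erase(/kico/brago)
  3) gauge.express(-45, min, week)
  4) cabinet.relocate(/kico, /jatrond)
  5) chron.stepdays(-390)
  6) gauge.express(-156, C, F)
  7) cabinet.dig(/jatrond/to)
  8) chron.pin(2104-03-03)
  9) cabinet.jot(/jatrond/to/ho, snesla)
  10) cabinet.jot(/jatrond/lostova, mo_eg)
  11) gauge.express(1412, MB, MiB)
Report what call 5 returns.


Do: chron.stepdays[n=98]
See: 2005-08-20
Do: cabinet.erase[p=/kico/brago]
See: ok
Do: gauge.express[v=-45; u_from=min; u_to=week]
See: -1/224
Do: cabinet.relocate[s=/kico; d=/jatrond]
See: ok
Do: chron.stepdays[n=-390]
See: 2004-07-26
Do: gauge.express[v=-156; u_from=C; u_to=F]
See: -1244/5
Do: cabinet.dig[p=/jatrond/to]
See: ok
Do: chron.pin[d=2104-03-03]
See: 2104-03-03
Do: cabinet.jot[p=/jatrond/to/ho; c=snesla]
See: created
Do: cabinet.jot[p=/jatrond/lostova; c=mo_eg]
See: created
Do: gauge.express[v=1412; u_from=MB; u_to=MiB]
See: 5515625/4096

Answer: 2004-07-26


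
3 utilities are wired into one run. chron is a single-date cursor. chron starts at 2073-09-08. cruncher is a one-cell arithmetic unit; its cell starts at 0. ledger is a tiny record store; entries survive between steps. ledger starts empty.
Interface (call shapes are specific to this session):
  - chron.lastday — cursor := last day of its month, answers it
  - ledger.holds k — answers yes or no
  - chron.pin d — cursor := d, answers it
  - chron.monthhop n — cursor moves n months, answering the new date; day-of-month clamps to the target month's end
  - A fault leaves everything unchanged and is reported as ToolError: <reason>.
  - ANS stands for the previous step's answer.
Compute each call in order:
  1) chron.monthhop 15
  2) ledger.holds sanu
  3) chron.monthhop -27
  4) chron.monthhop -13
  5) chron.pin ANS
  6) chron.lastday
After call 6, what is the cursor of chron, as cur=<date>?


I run chron.monthhop with n: 15: 2074-12-08.
I invoke ledger.holds with k: sanu, and observe no.
I try chron.monthhop with n: -27, and observe 2072-09-08.
Now I run chron.monthhop with n: -13, → 2071-08-08.
I run chron.pin with d: ANS, and see 2071-08-08.
Calling chron.lastday(), → 2071-08-31.

Answer: cur=2071-08-31


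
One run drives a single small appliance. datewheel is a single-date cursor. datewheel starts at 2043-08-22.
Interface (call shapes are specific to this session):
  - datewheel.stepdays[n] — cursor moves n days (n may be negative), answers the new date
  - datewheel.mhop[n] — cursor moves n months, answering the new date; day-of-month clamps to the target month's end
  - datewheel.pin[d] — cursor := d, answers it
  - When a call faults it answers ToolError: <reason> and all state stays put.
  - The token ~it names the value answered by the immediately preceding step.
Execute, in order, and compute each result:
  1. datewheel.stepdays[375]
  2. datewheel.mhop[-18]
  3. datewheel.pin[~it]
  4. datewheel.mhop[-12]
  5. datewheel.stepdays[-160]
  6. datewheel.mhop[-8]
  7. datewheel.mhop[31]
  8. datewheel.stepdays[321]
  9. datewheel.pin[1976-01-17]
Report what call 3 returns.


Calling datewheel.stepdays passing n=375, → 2044-08-31.
I call datewheel.mhop passing n=-18: 2043-02-28.
I run datewheel.pin passing d=~it, and see 2043-02-28.
I try datewheel.mhop passing n=-12: 2042-02-28.
Using datewheel.stepdays passing n=-160, which returns 2041-09-21.
Next I call datewheel.mhop passing n=-8, yielding 2041-01-21.
Then datewheel.mhop passing n=31, and observe 2043-08-21.
Then datewheel.stepdays passing n=321, and see 2044-07-07.
Invoking datewheel.pin passing d=1976-01-17, giving 1976-01-17.

Answer: 2043-02-28


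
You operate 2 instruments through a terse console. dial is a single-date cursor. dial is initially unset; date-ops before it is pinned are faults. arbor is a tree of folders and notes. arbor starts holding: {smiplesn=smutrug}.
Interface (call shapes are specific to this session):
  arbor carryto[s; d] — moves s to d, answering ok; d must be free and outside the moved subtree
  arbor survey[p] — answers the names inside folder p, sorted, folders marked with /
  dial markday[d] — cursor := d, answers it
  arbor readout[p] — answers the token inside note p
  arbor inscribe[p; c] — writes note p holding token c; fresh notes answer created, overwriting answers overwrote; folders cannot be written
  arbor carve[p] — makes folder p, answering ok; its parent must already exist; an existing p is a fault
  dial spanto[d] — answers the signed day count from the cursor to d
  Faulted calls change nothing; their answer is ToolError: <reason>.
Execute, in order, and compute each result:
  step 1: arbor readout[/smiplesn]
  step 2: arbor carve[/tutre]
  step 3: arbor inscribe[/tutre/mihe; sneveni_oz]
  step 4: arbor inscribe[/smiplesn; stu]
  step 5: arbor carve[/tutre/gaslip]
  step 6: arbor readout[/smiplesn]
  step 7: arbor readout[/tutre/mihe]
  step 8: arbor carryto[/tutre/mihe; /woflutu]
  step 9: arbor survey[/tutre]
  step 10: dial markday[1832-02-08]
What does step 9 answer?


# arbor readout(p='/smiplesn') : smutrug
# arbor carve(p='/tutre') : ok
# arbor inscribe(p='/tutre/mihe', c='sneveni_oz') : created
# arbor inscribe(p='/smiplesn', c='stu') : overwrote
# arbor carve(p='/tutre/gaslip') : ok
# arbor readout(p='/smiplesn') : stu
# arbor readout(p='/tutre/mihe') : sneveni_oz
# arbor carryto(s='/tutre/mihe', d='/woflutu') : ok
# arbor survey(p='/tutre') : [gaslip/]
# dial markday(d='1832-02-08') : 1832-02-08

Answer: [gaslip/]


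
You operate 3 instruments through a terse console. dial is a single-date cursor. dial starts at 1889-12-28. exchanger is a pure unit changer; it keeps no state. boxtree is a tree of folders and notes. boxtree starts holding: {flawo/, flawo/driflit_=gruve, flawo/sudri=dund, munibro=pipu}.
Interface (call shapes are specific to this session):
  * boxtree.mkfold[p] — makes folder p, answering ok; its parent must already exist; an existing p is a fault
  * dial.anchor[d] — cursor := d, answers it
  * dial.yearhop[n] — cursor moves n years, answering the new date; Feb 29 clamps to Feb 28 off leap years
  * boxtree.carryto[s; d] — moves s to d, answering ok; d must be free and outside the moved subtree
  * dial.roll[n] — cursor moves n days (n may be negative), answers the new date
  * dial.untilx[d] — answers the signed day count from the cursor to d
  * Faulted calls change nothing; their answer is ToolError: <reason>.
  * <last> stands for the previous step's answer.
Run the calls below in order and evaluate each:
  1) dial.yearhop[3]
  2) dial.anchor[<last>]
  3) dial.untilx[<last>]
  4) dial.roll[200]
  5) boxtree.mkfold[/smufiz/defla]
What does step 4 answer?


Answer: 1893-07-16

Derivation:
CALL dial.yearhop[3]
RET  1892-12-28
CALL dial.anchor[<last>]
RET  1892-12-28
CALL dial.untilx[<last>]
RET  0
CALL dial.roll[200]
RET  1893-07-16
CALL boxtree.mkfold[/smufiz/defla]
RET  ToolError: no parent


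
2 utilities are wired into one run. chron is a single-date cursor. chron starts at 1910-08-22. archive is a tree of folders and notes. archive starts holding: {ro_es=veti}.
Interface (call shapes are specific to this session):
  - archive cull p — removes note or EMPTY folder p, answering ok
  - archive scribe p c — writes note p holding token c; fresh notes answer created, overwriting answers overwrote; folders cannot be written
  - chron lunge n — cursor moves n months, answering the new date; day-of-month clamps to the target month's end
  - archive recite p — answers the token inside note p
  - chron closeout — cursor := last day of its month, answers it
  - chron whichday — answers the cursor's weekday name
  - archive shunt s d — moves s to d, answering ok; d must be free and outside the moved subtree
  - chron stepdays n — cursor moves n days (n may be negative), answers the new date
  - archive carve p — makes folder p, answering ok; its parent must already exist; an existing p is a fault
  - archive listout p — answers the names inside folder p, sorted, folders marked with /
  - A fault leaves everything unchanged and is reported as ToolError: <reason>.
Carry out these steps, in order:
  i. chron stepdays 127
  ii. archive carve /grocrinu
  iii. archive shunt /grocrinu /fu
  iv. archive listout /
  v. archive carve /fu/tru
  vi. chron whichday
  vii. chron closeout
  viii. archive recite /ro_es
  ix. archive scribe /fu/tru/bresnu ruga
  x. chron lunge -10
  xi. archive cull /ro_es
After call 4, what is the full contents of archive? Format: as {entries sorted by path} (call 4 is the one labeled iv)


Answer: {fu/, ro_es=veti}

Derivation:
Next I call chron stepdays on 127, and get 1910-12-27.
I try archive carve on /grocrinu: ok.
Then archive shunt on /grocrinu, /fu, — result: ok.
I run archive listout on /, and observe [fu/, ro_es].
I run archive carve on /fu/tru, and get ok.
Next I call chron whichday(), and get Tuesday.
Using chron closeout(), and observe 1910-12-31.
I run archive recite on /ro_es, and get veti.
Using archive scribe on /fu/tru/bresnu, ruga, and see created.
Using chron lunge on -10: 1910-02-28.
I invoke archive cull on /ro_es, giving ok.


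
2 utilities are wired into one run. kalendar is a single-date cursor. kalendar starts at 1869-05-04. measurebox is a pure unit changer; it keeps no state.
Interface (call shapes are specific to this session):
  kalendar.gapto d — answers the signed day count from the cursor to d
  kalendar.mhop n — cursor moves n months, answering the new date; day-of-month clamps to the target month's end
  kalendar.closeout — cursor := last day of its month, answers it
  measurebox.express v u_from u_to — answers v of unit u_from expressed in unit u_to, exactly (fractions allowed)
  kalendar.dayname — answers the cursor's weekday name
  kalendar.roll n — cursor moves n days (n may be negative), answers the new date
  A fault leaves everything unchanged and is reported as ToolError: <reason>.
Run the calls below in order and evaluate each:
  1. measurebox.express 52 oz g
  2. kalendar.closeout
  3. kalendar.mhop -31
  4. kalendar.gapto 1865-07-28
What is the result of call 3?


# measurebox.express(v→52, u_from→oz, u_to→g) : 589670081/400000
# kalendar.closeout() : 1869-05-31
# kalendar.mhop(n→-31) : 1866-10-31
# kalendar.gapto(d→1865-07-28) : -460

Answer: 1866-10-31


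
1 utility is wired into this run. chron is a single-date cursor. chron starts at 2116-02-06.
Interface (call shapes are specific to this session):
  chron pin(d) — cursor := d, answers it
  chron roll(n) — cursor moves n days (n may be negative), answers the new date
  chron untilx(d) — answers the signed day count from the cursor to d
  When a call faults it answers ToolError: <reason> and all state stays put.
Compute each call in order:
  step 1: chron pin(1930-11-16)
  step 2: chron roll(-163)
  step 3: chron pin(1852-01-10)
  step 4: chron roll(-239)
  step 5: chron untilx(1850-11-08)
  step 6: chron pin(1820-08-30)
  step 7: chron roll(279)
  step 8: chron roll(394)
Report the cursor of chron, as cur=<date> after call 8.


I use chron pin using d: 1930-11-16, and get 1930-11-16.
I use chron roll using n: -163, → 1930-06-06.
I call chron pin using d: 1852-01-10, — result: 1852-01-10.
Now I run chron roll using n: -239, and see 1851-05-16.
I invoke chron untilx using d: 1850-11-08, giving -189.
Using chron pin using d: 1820-08-30, → 1820-08-30.
Invoking chron roll using n: 279, which returns 1821-06-05.
Next I call chron roll using n: 394: 1822-07-04.

Answer: cur=1822-07-04


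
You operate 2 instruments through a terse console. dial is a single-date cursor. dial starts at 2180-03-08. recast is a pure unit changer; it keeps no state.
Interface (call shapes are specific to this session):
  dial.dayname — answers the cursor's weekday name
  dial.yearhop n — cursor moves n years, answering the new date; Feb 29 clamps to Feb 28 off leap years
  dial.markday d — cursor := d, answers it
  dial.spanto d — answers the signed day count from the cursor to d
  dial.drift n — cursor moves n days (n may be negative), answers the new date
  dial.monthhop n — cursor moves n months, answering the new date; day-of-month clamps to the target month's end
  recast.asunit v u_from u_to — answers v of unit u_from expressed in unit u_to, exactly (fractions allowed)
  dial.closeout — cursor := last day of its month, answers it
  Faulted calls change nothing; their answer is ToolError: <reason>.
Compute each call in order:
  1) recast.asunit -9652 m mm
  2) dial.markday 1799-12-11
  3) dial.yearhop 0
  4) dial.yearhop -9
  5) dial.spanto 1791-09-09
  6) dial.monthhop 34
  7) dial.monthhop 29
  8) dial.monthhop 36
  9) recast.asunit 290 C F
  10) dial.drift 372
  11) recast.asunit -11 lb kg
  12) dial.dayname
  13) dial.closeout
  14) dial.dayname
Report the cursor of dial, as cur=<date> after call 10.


Answer: cur=1800-03-18

Derivation:
Next I call recast.asunit with v: -9652, u_from: m, u_to: mm, → -9652000.
Next I call dial.markday with d: 1799-12-11: 1799-12-11.
Now I run dial.yearhop with n: 0, and get 1799-12-11.
I try dial.yearhop with n: -9, yielding 1790-12-11.
I run dial.spanto with d: 1791-09-09, giving 272.
I use dial.monthhop with n: 34, giving 1793-10-11.
Invoking dial.monthhop with n: 29, giving 1796-03-11.
Now I run dial.monthhop with n: 36, which returns 1799-03-11.
Using recast.asunit with v: 290, u_from: C, u_to: F, and observe 554.
I call dial.drift with n: 372, → 1800-03-18.
Invoking recast.asunit with v: -11, u_from: lb, u_to: kg: -498951607/100000000.
Then dial.dayname, — result: Tuesday.
I invoke dial.closeout(), yielding 1800-03-31.
Calling dial.dayname, and get Monday.


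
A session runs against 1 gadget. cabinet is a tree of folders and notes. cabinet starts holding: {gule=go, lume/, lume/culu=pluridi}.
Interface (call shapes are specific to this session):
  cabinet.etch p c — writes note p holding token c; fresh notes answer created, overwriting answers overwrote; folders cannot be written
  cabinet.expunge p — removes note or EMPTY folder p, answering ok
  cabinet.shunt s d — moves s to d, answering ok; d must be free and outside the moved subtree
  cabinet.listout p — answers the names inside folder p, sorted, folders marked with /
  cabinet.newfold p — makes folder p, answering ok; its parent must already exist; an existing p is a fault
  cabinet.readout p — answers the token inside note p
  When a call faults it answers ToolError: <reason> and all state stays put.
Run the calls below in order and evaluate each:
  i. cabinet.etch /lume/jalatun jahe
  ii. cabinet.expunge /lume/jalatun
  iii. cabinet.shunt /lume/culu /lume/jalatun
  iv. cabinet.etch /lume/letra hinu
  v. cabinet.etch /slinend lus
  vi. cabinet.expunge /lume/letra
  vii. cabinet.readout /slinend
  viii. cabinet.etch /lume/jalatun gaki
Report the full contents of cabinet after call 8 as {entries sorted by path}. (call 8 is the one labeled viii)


Using cabinet.etch(p=/lume/jalatun, c=jahe), which returns created.
Then cabinet.expunge(p=/lume/jalatun), and observe ok.
I call cabinet.shunt(s=/lume/culu, d=/lume/jalatun), and observe ok.
Now I run cabinet.etch(p=/lume/letra, c=hinu), and see created.
I call cabinet.etch(p=/slinend, c=lus), and get created.
Using cabinet.expunge(p=/lume/letra), and observe ok.
I call cabinet.readout(p=/slinend), — result: lus.
Using cabinet.etch(p=/lume/jalatun, c=gaki), and see overwrote.

Answer: {gule=go, lume/, lume/jalatun=gaki, slinend=lus}


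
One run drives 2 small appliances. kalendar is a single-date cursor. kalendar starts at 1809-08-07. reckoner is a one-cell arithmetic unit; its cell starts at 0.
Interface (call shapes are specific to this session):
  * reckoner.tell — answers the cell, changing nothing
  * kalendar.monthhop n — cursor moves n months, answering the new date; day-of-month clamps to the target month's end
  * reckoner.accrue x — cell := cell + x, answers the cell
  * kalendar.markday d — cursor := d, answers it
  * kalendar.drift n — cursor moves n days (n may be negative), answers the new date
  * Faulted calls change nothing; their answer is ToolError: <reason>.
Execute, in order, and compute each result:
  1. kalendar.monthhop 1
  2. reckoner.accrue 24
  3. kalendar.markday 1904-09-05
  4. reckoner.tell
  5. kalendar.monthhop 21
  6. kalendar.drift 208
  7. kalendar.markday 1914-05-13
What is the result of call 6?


Answer: 1906-12-30

Derivation:
·→ monthhop(1)
·← 1809-09-07
·→ accrue(24)
·← 24
·→ markday(1904-09-05)
·← 1904-09-05
·→ tell()
·← 24
·→ monthhop(21)
·← 1906-06-05
·→ drift(208)
·← 1906-12-30
·→ markday(1914-05-13)
·← 1914-05-13


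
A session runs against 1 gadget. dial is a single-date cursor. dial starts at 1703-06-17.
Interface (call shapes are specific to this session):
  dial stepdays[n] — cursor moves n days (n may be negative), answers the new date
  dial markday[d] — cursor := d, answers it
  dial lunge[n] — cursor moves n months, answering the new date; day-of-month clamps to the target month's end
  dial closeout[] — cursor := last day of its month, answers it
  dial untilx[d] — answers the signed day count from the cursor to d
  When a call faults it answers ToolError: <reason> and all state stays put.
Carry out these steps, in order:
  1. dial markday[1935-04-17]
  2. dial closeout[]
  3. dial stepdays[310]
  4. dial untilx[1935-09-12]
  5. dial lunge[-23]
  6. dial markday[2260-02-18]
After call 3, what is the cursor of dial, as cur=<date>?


Answer: cur=1936-03-05

Derivation:
>> dial markday(1935-04-17)
<< 1935-04-17
>> dial closeout()
<< 1935-04-30
>> dial stepdays(310)
<< 1936-03-05
>> dial untilx(1935-09-12)
<< -175
>> dial lunge(-23)
<< 1934-04-05
>> dial markday(2260-02-18)
<< 2260-02-18


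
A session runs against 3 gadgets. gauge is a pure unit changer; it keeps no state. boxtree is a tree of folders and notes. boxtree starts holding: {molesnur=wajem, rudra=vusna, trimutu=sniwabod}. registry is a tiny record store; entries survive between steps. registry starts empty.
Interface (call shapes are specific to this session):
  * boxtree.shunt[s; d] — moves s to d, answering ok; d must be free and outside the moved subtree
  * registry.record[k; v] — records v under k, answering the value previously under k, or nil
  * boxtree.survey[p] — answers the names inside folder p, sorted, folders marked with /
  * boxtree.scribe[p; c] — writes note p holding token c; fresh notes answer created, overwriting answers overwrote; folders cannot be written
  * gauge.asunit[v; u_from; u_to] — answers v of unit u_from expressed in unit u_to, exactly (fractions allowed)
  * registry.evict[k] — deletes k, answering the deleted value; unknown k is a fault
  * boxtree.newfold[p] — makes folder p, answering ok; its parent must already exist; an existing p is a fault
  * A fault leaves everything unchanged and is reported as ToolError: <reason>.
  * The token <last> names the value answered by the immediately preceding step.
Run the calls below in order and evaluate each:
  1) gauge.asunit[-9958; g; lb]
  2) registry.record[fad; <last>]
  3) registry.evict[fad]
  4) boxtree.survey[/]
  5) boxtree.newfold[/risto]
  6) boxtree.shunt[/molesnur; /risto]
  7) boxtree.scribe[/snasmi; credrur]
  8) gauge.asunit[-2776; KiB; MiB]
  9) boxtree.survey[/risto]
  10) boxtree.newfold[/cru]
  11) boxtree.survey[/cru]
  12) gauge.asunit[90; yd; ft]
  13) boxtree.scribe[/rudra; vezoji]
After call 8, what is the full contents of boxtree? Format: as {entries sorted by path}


Answer: {molesnur=wajem, risto/, rudra=vusna, snasmi=credrur, trimutu=sniwabod}

Derivation:
I call gauge.asunit on v→-9958, u_from→g, u_to→lb: -995800000/45359237.
Now I run registry.record on k→fad, v→<last>, → nil.
Now I run registry.evict on k→fad, which returns -995800000/45359237.
Now I run boxtree.survey on p→/: [molesnur, rudra, trimutu].
I invoke boxtree.newfold on p→/risto, — result: ok.
I invoke boxtree.shunt on s→/molesnur, d→/risto, → ToolError: exists.
Invoking boxtree.scribe on p→/snasmi, c→credrur: created.
I run gauge.asunit on v→-2776, u_from→KiB, u_to→MiB, giving -347/128.
Next I call boxtree.survey on p→/risto, and see [].
I call boxtree.newfold on p→/cru, — result: ok.
I invoke boxtree.survey on p→/cru, which returns [].
Next I call gauge.asunit on v→90, u_from→yd, u_to→ft, and get 270.
I call boxtree.scribe on p→/rudra, c→vezoji: overwrote.


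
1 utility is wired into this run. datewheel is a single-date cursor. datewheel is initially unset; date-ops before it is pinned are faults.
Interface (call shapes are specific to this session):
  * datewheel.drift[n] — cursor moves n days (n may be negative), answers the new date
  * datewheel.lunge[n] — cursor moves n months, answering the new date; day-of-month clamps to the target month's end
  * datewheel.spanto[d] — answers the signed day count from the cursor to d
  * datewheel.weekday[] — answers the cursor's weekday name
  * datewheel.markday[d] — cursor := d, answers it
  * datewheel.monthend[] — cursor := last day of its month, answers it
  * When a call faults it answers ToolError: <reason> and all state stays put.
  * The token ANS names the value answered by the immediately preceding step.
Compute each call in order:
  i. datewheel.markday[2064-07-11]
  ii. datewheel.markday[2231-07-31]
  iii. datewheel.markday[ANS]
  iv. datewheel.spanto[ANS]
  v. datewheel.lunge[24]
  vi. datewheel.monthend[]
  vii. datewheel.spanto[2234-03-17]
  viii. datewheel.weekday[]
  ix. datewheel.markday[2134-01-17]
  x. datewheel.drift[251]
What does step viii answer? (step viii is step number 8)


Answer: Wednesday

Derivation:
==> datewheel.markday(d='2064-07-11')
<== 2064-07-11
==> datewheel.markday(d='2231-07-31')
<== 2231-07-31
==> datewheel.markday(d='ANS')
<== 2231-07-31
==> datewheel.spanto(d='ANS')
<== 0
==> datewheel.lunge(n='24')
<== 2233-07-31
==> datewheel.monthend()
<== 2233-07-31
==> datewheel.spanto(d='2234-03-17')
<== 229
==> datewheel.weekday()
<== Wednesday
==> datewheel.markday(d='2134-01-17')
<== 2134-01-17
==> datewheel.drift(n='251')
<== 2134-09-25


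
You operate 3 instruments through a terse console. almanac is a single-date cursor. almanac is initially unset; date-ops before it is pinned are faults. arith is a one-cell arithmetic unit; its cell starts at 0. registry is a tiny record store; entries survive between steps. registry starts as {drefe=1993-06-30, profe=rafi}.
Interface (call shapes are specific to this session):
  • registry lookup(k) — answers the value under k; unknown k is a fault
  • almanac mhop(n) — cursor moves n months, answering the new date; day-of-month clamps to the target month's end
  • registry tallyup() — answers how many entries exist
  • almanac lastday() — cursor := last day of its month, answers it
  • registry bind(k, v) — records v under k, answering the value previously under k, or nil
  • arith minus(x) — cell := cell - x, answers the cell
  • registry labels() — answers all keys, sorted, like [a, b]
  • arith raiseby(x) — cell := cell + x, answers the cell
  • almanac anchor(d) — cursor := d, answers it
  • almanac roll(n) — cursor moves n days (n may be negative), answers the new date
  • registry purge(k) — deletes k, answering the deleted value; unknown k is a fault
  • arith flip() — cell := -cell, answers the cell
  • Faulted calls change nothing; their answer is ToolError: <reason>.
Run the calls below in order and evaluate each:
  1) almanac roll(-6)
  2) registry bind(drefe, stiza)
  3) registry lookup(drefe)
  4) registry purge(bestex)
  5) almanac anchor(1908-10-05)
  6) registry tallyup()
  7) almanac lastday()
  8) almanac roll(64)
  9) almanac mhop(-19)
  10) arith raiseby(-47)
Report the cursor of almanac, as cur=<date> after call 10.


Answer: cur=1907-06-03

Derivation:
// almanac roll(n='-6') -> ToolError: no date set
// registry bind(k='drefe', v='stiza') -> 1993-06-30
// registry lookup(k='drefe') -> stiza
// registry purge(k='bestex') -> ToolError: no such key bestex
// almanac anchor(d='1908-10-05') -> 1908-10-05
// registry tallyup() -> 2
// almanac lastday() -> 1908-10-31
// almanac roll(n='64') -> 1909-01-03
// almanac mhop(n='-19') -> 1907-06-03
// arith raiseby(x='-47') -> -47


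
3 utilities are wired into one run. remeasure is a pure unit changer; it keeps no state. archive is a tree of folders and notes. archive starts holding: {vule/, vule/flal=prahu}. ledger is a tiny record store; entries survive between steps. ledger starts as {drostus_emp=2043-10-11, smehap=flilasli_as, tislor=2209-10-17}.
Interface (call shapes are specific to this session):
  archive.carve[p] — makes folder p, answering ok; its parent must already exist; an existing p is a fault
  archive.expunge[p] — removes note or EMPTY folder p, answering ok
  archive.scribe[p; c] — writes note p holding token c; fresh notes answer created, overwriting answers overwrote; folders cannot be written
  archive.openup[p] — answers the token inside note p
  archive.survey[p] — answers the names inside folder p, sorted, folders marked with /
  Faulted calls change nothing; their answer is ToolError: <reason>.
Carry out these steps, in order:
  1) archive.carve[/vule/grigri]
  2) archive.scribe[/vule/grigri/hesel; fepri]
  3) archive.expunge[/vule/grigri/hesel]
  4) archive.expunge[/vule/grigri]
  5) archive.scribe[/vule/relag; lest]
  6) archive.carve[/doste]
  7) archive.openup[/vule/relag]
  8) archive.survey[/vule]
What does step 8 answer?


Answer: [flal, relag]

Derivation:
Do: archive.carve[p: /vule/grigri]
See: ok
Do: archive.scribe[p: /vule/grigri/hesel; c: fepri]
See: created
Do: archive.expunge[p: /vule/grigri/hesel]
See: ok
Do: archive.expunge[p: /vule/grigri]
See: ok
Do: archive.scribe[p: /vule/relag; c: lest]
See: created
Do: archive.carve[p: /doste]
See: ok
Do: archive.openup[p: /vule/relag]
See: lest
Do: archive.survey[p: /vule]
See: [flal, relag]


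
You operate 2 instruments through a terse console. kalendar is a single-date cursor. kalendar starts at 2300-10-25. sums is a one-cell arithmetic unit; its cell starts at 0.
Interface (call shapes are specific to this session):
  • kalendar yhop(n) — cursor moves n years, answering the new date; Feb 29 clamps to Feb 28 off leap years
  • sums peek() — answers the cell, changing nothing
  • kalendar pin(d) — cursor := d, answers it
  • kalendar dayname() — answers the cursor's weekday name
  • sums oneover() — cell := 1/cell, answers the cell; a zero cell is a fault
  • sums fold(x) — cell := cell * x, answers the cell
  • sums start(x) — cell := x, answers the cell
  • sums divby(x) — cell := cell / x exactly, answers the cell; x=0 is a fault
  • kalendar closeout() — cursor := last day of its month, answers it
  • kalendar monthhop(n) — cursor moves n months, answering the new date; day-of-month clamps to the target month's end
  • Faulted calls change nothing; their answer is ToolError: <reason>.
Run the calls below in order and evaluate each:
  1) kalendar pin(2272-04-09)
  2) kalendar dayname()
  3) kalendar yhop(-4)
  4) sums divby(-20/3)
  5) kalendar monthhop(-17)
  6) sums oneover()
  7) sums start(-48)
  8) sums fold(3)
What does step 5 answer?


Answer: 2266-11-09

Derivation:
→ kalendar pin(d=2272-04-09)
← 2272-04-09
→ kalendar dayname()
← Tuesday
→ kalendar yhop(n=-4)
← 2268-04-09
→ sums divby(x=-20/3)
← 0
→ kalendar monthhop(n=-17)
← 2266-11-09
→ sums oneover()
← ToolError: reciprocal of zero
→ sums start(x=-48)
← -48
→ sums fold(x=3)
← -144


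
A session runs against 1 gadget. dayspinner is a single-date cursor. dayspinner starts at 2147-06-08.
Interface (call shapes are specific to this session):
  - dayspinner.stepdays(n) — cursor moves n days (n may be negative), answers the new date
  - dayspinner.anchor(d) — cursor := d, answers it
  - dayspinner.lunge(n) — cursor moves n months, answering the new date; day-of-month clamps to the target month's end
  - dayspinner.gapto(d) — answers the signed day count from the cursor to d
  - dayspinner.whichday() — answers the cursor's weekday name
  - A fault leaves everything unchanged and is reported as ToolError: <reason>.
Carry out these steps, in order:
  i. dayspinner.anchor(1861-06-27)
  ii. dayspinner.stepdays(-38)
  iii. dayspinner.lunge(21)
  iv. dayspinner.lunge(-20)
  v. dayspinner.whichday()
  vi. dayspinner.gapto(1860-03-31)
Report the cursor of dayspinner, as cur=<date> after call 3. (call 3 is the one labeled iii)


Answer: cur=1863-02-20

Derivation:
>> dayspinner.anchor(d: 1861-06-27)
<< 1861-06-27
>> dayspinner.stepdays(n: -38)
<< 1861-05-20
>> dayspinner.lunge(n: 21)
<< 1863-02-20
>> dayspinner.lunge(n: -20)
<< 1861-06-20
>> dayspinner.whichday()
<< Thursday
>> dayspinner.gapto(d: 1860-03-31)
<< -446


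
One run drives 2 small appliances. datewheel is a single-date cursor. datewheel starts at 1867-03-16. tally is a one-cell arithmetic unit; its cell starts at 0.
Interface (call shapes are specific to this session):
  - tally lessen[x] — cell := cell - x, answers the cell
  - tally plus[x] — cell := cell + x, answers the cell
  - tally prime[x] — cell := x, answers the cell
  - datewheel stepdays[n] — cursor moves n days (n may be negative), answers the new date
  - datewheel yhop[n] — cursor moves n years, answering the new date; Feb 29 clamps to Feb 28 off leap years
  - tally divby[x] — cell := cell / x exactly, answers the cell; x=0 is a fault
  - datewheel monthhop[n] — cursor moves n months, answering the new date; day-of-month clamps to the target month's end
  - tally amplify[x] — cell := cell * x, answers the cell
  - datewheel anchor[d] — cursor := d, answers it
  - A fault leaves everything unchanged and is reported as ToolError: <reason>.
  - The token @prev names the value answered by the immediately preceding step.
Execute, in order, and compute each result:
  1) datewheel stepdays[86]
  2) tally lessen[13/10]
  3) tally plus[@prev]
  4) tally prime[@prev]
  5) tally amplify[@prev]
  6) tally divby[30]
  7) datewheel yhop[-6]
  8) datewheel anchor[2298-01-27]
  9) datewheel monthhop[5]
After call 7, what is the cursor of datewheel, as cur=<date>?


Answer: cur=1861-06-10

Derivation:
// 1. datewheel stepdays(n→86) => 1867-06-10
// 2. tally lessen(x→13/10) => -13/10
// 3. tally plus(x→@prev) => -13/5
// 4. tally prime(x→@prev) => -13/5
// 5. tally amplify(x→@prev) => 169/25
// 6. tally divby(x→30) => 169/750
// 7. datewheel yhop(n→-6) => 1861-06-10
// 8. datewheel anchor(d→2298-01-27) => 2298-01-27
// 9. datewheel monthhop(n→5) => 2298-06-27


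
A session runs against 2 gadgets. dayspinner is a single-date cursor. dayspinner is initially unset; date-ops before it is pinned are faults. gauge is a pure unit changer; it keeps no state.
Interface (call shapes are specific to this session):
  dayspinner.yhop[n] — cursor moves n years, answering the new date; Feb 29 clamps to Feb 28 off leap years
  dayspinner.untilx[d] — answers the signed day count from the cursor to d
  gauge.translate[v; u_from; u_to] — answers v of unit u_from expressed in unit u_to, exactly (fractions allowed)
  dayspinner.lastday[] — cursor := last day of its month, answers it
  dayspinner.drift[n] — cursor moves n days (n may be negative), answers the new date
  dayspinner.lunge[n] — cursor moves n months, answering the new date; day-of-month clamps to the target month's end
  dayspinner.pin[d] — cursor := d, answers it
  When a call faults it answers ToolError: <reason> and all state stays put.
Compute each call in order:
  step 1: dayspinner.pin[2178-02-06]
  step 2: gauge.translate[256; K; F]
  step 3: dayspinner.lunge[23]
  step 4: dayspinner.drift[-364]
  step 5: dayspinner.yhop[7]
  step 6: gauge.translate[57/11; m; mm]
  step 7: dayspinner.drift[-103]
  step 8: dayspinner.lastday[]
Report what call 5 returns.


Answer: 2186-01-07

Derivation:
→ pin(d=2178-02-06)
← 2178-02-06
→ translate(v=256, u_from=K, u_to=F)
← 113/100
→ lunge(n=23)
← 2180-01-06
→ drift(n=-364)
← 2179-01-07
→ yhop(n=7)
← 2186-01-07
→ translate(v=57/11, u_from=m, u_to=mm)
← 57000/11
→ drift(n=-103)
← 2185-09-26
→ lastday()
← 2185-09-30


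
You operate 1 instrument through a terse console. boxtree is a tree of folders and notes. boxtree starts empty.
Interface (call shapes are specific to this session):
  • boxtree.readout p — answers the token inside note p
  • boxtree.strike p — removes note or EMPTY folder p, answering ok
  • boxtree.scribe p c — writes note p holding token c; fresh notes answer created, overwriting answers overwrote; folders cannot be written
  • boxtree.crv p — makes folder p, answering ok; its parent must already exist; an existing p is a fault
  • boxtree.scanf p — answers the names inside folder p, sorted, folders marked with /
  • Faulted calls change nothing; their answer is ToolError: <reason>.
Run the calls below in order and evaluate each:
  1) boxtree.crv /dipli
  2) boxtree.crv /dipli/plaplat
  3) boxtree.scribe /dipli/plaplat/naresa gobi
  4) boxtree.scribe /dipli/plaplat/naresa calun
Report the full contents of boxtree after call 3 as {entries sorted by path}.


Answer: {dipli/, dipli/plaplat/, dipli/plaplat/naresa=gobi}

Derivation:
I call crv on p: /dipli, giving ok.
Then crv on p: /dipli/plaplat: ok.
Using scribe on p: /dipli/plaplat/naresa, c: gobi, giving created.
I invoke scribe on p: /dipli/plaplat/naresa, c: calun, giving overwrote.


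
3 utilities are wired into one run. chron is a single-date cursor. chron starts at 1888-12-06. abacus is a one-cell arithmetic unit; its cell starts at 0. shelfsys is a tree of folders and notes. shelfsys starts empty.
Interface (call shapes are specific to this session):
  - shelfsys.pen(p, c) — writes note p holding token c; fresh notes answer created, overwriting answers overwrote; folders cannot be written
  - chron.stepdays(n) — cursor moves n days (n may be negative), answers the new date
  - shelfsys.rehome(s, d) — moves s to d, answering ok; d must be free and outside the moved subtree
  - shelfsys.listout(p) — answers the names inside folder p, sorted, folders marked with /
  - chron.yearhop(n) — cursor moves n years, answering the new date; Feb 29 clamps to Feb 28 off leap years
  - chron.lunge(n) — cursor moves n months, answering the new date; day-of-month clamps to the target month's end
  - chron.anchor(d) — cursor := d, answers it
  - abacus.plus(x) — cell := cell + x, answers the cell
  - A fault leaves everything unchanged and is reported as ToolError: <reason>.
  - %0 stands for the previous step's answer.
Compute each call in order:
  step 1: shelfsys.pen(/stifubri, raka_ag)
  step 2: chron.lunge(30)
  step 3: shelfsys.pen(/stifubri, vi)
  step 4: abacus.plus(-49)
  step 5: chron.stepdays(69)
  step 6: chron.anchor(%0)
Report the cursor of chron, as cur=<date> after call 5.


I run shelfsys.pen(/stifubri, raka_ag), and see created.
I call chron.lunge(30), → 1891-06-06.
Then shelfsys.pen(/stifubri, vi), giving overwrote.
Calling abacus.plus(-49): -49.
I try chron.stepdays(69), — result: 1891-08-14.
I use chron.anchor(%0): 1891-08-14.

Answer: cur=1891-08-14
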